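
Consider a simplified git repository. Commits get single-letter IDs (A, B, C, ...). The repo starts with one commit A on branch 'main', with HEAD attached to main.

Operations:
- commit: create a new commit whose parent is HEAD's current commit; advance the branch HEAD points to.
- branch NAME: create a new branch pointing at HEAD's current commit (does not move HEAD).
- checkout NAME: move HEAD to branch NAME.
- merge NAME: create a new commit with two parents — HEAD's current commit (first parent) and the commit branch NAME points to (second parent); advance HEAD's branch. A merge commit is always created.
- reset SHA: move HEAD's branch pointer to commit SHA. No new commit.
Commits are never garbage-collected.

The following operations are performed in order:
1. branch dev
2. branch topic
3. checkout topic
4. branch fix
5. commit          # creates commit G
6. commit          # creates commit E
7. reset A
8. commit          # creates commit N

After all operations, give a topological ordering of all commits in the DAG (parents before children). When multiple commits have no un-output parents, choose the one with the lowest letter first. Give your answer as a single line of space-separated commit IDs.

After op 1 (branch): HEAD=main@A [dev=A main=A]
After op 2 (branch): HEAD=main@A [dev=A main=A topic=A]
After op 3 (checkout): HEAD=topic@A [dev=A main=A topic=A]
After op 4 (branch): HEAD=topic@A [dev=A fix=A main=A topic=A]
After op 5 (commit): HEAD=topic@G [dev=A fix=A main=A topic=G]
After op 6 (commit): HEAD=topic@E [dev=A fix=A main=A topic=E]
After op 7 (reset): HEAD=topic@A [dev=A fix=A main=A topic=A]
After op 8 (commit): HEAD=topic@N [dev=A fix=A main=A topic=N]
commit A: parents=[]
commit E: parents=['G']
commit G: parents=['A']
commit N: parents=['A']

Answer: A G E N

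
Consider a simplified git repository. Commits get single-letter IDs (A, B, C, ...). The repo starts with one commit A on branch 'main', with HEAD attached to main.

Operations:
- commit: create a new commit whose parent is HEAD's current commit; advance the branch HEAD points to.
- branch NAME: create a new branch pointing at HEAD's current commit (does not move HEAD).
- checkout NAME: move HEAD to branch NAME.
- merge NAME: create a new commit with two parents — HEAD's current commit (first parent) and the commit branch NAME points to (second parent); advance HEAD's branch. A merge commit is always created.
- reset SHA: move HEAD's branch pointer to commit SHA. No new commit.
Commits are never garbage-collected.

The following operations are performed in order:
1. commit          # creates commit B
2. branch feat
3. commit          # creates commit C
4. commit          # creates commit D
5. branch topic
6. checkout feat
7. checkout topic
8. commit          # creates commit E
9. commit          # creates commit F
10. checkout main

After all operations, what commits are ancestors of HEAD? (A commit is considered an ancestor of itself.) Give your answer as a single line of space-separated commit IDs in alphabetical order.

After op 1 (commit): HEAD=main@B [main=B]
After op 2 (branch): HEAD=main@B [feat=B main=B]
After op 3 (commit): HEAD=main@C [feat=B main=C]
After op 4 (commit): HEAD=main@D [feat=B main=D]
After op 5 (branch): HEAD=main@D [feat=B main=D topic=D]
After op 6 (checkout): HEAD=feat@B [feat=B main=D topic=D]
After op 7 (checkout): HEAD=topic@D [feat=B main=D topic=D]
After op 8 (commit): HEAD=topic@E [feat=B main=D topic=E]
After op 9 (commit): HEAD=topic@F [feat=B main=D topic=F]
After op 10 (checkout): HEAD=main@D [feat=B main=D topic=F]

Answer: A B C D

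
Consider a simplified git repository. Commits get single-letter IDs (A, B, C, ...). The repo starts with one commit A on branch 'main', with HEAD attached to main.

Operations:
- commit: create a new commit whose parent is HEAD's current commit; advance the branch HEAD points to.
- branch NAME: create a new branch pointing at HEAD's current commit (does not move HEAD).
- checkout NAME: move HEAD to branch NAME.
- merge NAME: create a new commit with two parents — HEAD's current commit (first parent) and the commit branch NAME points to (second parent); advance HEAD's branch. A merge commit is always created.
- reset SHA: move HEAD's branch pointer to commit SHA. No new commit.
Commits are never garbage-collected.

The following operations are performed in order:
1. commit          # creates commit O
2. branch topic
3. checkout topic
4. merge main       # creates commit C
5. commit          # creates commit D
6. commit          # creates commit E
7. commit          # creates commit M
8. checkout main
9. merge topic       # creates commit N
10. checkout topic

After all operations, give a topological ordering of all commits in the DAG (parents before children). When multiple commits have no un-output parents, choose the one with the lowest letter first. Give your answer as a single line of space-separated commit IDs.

After op 1 (commit): HEAD=main@O [main=O]
After op 2 (branch): HEAD=main@O [main=O topic=O]
After op 3 (checkout): HEAD=topic@O [main=O topic=O]
After op 4 (merge): HEAD=topic@C [main=O topic=C]
After op 5 (commit): HEAD=topic@D [main=O topic=D]
After op 6 (commit): HEAD=topic@E [main=O topic=E]
After op 7 (commit): HEAD=topic@M [main=O topic=M]
After op 8 (checkout): HEAD=main@O [main=O topic=M]
After op 9 (merge): HEAD=main@N [main=N topic=M]
After op 10 (checkout): HEAD=topic@M [main=N topic=M]
commit A: parents=[]
commit C: parents=['O', 'O']
commit D: parents=['C']
commit E: parents=['D']
commit M: parents=['E']
commit N: parents=['O', 'M']
commit O: parents=['A']

Answer: A O C D E M N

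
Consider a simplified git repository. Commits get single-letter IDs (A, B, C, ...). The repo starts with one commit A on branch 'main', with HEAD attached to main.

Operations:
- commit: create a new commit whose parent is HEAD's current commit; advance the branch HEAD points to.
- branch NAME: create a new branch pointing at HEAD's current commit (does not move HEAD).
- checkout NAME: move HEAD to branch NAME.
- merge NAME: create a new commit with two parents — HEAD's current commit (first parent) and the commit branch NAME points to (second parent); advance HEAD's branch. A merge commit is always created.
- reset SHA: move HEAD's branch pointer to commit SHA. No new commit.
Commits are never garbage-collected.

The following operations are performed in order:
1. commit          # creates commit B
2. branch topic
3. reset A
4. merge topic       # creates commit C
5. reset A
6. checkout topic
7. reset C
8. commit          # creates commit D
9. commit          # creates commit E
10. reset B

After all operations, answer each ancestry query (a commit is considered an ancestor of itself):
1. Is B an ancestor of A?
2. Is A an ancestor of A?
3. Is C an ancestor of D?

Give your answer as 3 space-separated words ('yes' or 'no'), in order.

Answer: no yes yes

Derivation:
After op 1 (commit): HEAD=main@B [main=B]
After op 2 (branch): HEAD=main@B [main=B topic=B]
After op 3 (reset): HEAD=main@A [main=A topic=B]
After op 4 (merge): HEAD=main@C [main=C topic=B]
After op 5 (reset): HEAD=main@A [main=A topic=B]
After op 6 (checkout): HEAD=topic@B [main=A topic=B]
After op 7 (reset): HEAD=topic@C [main=A topic=C]
After op 8 (commit): HEAD=topic@D [main=A topic=D]
After op 9 (commit): HEAD=topic@E [main=A topic=E]
After op 10 (reset): HEAD=topic@B [main=A topic=B]
ancestors(A) = {A}; B in? no
ancestors(A) = {A}; A in? yes
ancestors(D) = {A,B,C,D}; C in? yes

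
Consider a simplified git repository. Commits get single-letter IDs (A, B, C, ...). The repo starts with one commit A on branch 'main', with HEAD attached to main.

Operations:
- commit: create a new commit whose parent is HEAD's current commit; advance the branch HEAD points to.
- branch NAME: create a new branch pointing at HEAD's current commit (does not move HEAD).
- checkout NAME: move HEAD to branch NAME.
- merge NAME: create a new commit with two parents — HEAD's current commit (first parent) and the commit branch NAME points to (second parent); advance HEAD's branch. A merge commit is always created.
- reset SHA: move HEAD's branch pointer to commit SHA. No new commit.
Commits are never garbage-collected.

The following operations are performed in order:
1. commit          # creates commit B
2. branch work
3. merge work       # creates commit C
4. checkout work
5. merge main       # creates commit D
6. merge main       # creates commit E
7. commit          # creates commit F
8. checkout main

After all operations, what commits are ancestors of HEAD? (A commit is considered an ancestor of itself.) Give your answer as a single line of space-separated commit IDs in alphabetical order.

Answer: A B C

Derivation:
After op 1 (commit): HEAD=main@B [main=B]
After op 2 (branch): HEAD=main@B [main=B work=B]
After op 3 (merge): HEAD=main@C [main=C work=B]
After op 4 (checkout): HEAD=work@B [main=C work=B]
After op 5 (merge): HEAD=work@D [main=C work=D]
After op 6 (merge): HEAD=work@E [main=C work=E]
After op 7 (commit): HEAD=work@F [main=C work=F]
After op 8 (checkout): HEAD=main@C [main=C work=F]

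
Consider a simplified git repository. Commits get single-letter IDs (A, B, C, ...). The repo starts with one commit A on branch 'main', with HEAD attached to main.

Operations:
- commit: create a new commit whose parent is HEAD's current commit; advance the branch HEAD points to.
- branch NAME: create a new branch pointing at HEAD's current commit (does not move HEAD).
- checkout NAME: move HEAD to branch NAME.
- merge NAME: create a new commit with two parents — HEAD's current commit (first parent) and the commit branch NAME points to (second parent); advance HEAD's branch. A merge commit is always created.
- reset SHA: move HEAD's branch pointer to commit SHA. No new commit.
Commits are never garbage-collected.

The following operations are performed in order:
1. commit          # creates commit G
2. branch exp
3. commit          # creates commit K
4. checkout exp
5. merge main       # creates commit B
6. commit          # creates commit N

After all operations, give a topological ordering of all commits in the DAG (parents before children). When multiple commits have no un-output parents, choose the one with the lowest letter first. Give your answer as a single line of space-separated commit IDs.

After op 1 (commit): HEAD=main@G [main=G]
After op 2 (branch): HEAD=main@G [exp=G main=G]
After op 3 (commit): HEAD=main@K [exp=G main=K]
After op 4 (checkout): HEAD=exp@G [exp=G main=K]
After op 5 (merge): HEAD=exp@B [exp=B main=K]
After op 6 (commit): HEAD=exp@N [exp=N main=K]
commit A: parents=[]
commit B: parents=['G', 'K']
commit G: parents=['A']
commit K: parents=['G']
commit N: parents=['B']

Answer: A G K B N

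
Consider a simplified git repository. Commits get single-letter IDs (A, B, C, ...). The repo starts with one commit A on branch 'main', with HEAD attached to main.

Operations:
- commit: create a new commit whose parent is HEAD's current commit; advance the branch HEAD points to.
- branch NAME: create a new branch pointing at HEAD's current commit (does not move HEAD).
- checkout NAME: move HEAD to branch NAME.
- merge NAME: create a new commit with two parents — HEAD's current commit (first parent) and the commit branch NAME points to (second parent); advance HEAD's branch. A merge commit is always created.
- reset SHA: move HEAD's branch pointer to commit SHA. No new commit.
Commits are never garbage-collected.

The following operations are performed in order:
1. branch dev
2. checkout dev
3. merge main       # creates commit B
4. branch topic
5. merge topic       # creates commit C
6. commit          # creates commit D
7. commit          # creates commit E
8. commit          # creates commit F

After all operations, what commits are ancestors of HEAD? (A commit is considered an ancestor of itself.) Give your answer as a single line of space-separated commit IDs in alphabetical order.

After op 1 (branch): HEAD=main@A [dev=A main=A]
After op 2 (checkout): HEAD=dev@A [dev=A main=A]
After op 3 (merge): HEAD=dev@B [dev=B main=A]
After op 4 (branch): HEAD=dev@B [dev=B main=A topic=B]
After op 5 (merge): HEAD=dev@C [dev=C main=A topic=B]
After op 6 (commit): HEAD=dev@D [dev=D main=A topic=B]
After op 7 (commit): HEAD=dev@E [dev=E main=A topic=B]
After op 8 (commit): HEAD=dev@F [dev=F main=A topic=B]

Answer: A B C D E F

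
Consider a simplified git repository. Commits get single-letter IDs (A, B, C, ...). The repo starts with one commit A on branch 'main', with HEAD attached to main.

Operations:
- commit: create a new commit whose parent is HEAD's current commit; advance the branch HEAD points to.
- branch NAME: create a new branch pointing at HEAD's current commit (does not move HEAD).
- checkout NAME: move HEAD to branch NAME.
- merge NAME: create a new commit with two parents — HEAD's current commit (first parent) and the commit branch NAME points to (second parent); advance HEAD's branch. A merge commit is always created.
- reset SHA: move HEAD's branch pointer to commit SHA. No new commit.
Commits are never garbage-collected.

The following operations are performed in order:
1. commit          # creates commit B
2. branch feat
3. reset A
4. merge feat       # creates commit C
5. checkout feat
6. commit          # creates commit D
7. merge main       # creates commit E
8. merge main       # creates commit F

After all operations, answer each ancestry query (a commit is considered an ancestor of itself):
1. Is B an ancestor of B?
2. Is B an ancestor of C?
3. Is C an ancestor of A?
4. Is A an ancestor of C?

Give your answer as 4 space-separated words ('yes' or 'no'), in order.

Answer: yes yes no yes

Derivation:
After op 1 (commit): HEAD=main@B [main=B]
After op 2 (branch): HEAD=main@B [feat=B main=B]
After op 3 (reset): HEAD=main@A [feat=B main=A]
After op 4 (merge): HEAD=main@C [feat=B main=C]
After op 5 (checkout): HEAD=feat@B [feat=B main=C]
After op 6 (commit): HEAD=feat@D [feat=D main=C]
After op 7 (merge): HEAD=feat@E [feat=E main=C]
After op 8 (merge): HEAD=feat@F [feat=F main=C]
ancestors(B) = {A,B}; B in? yes
ancestors(C) = {A,B,C}; B in? yes
ancestors(A) = {A}; C in? no
ancestors(C) = {A,B,C}; A in? yes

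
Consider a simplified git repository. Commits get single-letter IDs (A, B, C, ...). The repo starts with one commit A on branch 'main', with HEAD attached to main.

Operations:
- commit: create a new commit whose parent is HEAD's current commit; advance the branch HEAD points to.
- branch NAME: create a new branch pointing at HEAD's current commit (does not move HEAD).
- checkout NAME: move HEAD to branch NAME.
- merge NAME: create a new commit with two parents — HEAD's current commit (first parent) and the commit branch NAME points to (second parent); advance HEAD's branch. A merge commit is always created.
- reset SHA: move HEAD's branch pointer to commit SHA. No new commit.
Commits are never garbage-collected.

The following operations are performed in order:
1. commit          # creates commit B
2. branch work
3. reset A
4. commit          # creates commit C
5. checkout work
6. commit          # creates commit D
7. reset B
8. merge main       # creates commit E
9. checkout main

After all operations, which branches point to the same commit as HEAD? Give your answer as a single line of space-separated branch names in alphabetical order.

After op 1 (commit): HEAD=main@B [main=B]
After op 2 (branch): HEAD=main@B [main=B work=B]
After op 3 (reset): HEAD=main@A [main=A work=B]
After op 4 (commit): HEAD=main@C [main=C work=B]
After op 5 (checkout): HEAD=work@B [main=C work=B]
After op 6 (commit): HEAD=work@D [main=C work=D]
After op 7 (reset): HEAD=work@B [main=C work=B]
After op 8 (merge): HEAD=work@E [main=C work=E]
After op 9 (checkout): HEAD=main@C [main=C work=E]

Answer: main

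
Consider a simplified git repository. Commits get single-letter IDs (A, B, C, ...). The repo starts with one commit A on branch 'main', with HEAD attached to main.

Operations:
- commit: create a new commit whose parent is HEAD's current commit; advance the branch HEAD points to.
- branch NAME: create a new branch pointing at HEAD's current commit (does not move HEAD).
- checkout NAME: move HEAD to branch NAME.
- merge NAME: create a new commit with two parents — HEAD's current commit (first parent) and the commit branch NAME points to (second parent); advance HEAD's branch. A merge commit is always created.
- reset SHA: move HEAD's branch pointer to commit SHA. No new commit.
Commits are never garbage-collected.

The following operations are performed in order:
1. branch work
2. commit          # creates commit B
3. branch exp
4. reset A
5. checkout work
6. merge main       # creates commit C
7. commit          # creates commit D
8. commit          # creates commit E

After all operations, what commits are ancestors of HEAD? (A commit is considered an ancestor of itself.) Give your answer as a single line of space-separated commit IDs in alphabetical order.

Answer: A C D E

Derivation:
After op 1 (branch): HEAD=main@A [main=A work=A]
After op 2 (commit): HEAD=main@B [main=B work=A]
After op 3 (branch): HEAD=main@B [exp=B main=B work=A]
After op 4 (reset): HEAD=main@A [exp=B main=A work=A]
After op 5 (checkout): HEAD=work@A [exp=B main=A work=A]
After op 6 (merge): HEAD=work@C [exp=B main=A work=C]
After op 7 (commit): HEAD=work@D [exp=B main=A work=D]
After op 8 (commit): HEAD=work@E [exp=B main=A work=E]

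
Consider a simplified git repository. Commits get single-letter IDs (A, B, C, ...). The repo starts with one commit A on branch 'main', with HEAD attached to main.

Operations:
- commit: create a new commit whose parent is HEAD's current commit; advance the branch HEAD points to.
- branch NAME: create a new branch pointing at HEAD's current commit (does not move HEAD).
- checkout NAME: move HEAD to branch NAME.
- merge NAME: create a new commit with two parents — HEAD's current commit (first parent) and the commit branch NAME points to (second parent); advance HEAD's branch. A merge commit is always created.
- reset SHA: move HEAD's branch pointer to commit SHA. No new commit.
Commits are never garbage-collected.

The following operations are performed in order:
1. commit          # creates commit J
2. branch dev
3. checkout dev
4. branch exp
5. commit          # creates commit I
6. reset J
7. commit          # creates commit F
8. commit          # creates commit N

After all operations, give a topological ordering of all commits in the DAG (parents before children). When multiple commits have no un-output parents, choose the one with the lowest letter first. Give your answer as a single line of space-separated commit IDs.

Answer: A J F I N

Derivation:
After op 1 (commit): HEAD=main@J [main=J]
After op 2 (branch): HEAD=main@J [dev=J main=J]
After op 3 (checkout): HEAD=dev@J [dev=J main=J]
After op 4 (branch): HEAD=dev@J [dev=J exp=J main=J]
After op 5 (commit): HEAD=dev@I [dev=I exp=J main=J]
After op 6 (reset): HEAD=dev@J [dev=J exp=J main=J]
After op 7 (commit): HEAD=dev@F [dev=F exp=J main=J]
After op 8 (commit): HEAD=dev@N [dev=N exp=J main=J]
commit A: parents=[]
commit F: parents=['J']
commit I: parents=['J']
commit J: parents=['A']
commit N: parents=['F']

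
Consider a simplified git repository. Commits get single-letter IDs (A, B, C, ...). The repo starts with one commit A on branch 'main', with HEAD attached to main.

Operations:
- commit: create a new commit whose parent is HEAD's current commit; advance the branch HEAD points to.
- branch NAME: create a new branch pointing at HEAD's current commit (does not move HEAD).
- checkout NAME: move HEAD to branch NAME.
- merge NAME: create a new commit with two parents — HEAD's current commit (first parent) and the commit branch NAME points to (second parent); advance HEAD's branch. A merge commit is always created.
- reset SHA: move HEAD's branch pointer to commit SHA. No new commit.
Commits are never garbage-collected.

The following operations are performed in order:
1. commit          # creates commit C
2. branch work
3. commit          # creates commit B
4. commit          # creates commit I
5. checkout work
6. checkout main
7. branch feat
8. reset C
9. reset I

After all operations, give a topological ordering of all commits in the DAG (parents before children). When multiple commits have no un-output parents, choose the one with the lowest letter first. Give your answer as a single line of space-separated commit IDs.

After op 1 (commit): HEAD=main@C [main=C]
After op 2 (branch): HEAD=main@C [main=C work=C]
After op 3 (commit): HEAD=main@B [main=B work=C]
After op 4 (commit): HEAD=main@I [main=I work=C]
After op 5 (checkout): HEAD=work@C [main=I work=C]
After op 6 (checkout): HEAD=main@I [main=I work=C]
After op 7 (branch): HEAD=main@I [feat=I main=I work=C]
After op 8 (reset): HEAD=main@C [feat=I main=C work=C]
After op 9 (reset): HEAD=main@I [feat=I main=I work=C]
commit A: parents=[]
commit B: parents=['C']
commit C: parents=['A']
commit I: parents=['B']

Answer: A C B I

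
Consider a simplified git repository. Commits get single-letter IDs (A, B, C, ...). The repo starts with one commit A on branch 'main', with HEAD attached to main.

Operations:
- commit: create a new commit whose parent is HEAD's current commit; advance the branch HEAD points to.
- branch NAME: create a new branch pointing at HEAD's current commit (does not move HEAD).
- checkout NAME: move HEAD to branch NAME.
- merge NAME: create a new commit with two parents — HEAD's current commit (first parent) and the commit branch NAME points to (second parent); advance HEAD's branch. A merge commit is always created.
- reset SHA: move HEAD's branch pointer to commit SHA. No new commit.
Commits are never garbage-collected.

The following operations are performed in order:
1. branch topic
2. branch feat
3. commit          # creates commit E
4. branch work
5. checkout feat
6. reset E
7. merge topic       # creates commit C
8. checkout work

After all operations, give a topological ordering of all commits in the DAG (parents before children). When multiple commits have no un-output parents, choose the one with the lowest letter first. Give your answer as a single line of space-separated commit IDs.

After op 1 (branch): HEAD=main@A [main=A topic=A]
After op 2 (branch): HEAD=main@A [feat=A main=A topic=A]
After op 3 (commit): HEAD=main@E [feat=A main=E topic=A]
After op 4 (branch): HEAD=main@E [feat=A main=E topic=A work=E]
After op 5 (checkout): HEAD=feat@A [feat=A main=E topic=A work=E]
After op 6 (reset): HEAD=feat@E [feat=E main=E topic=A work=E]
After op 7 (merge): HEAD=feat@C [feat=C main=E topic=A work=E]
After op 8 (checkout): HEAD=work@E [feat=C main=E topic=A work=E]
commit A: parents=[]
commit C: parents=['E', 'A']
commit E: parents=['A']

Answer: A E C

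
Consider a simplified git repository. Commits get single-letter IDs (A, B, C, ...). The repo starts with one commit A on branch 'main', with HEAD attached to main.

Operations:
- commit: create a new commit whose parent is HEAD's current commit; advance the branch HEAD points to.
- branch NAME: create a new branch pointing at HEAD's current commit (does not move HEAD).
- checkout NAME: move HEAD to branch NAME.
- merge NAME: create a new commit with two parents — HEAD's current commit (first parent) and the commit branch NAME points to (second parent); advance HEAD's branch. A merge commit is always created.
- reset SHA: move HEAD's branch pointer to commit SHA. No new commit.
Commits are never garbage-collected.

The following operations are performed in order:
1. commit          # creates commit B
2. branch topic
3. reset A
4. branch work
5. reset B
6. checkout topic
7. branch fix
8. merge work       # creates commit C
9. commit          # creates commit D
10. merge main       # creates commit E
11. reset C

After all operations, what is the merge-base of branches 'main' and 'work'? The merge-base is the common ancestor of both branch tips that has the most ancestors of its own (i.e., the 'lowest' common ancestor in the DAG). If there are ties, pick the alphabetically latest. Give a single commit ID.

Answer: A

Derivation:
After op 1 (commit): HEAD=main@B [main=B]
After op 2 (branch): HEAD=main@B [main=B topic=B]
After op 3 (reset): HEAD=main@A [main=A topic=B]
After op 4 (branch): HEAD=main@A [main=A topic=B work=A]
After op 5 (reset): HEAD=main@B [main=B topic=B work=A]
After op 6 (checkout): HEAD=topic@B [main=B topic=B work=A]
After op 7 (branch): HEAD=topic@B [fix=B main=B topic=B work=A]
After op 8 (merge): HEAD=topic@C [fix=B main=B topic=C work=A]
After op 9 (commit): HEAD=topic@D [fix=B main=B topic=D work=A]
After op 10 (merge): HEAD=topic@E [fix=B main=B topic=E work=A]
After op 11 (reset): HEAD=topic@C [fix=B main=B topic=C work=A]
ancestors(main=B): ['A', 'B']
ancestors(work=A): ['A']
common: ['A']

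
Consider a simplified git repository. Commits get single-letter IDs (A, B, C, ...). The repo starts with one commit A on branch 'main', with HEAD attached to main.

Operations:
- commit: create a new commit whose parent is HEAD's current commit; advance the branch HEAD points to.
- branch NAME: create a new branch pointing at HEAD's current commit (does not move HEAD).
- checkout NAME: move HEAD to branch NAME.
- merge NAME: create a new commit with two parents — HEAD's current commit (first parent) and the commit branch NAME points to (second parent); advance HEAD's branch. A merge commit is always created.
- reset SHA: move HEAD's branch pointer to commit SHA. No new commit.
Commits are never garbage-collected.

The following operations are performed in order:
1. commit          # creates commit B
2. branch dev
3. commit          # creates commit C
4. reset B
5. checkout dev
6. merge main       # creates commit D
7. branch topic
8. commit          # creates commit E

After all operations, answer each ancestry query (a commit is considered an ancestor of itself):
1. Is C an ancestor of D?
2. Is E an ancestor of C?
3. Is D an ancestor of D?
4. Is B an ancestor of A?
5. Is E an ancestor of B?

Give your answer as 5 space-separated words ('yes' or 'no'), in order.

Answer: no no yes no no

Derivation:
After op 1 (commit): HEAD=main@B [main=B]
After op 2 (branch): HEAD=main@B [dev=B main=B]
After op 3 (commit): HEAD=main@C [dev=B main=C]
After op 4 (reset): HEAD=main@B [dev=B main=B]
After op 5 (checkout): HEAD=dev@B [dev=B main=B]
After op 6 (merge): HEAD=dev@D [dev=D main=B]
After op 7 (branch): HEAD=dev@D [dev=D main=B topic=D]
After op 8 (commit): HEAD=dev@E [dev=E main=B topic=D]
ancestors(D) = {A,B,D}; C in? no
ancestors(C) = {A,B,C}; E in? no
ancestors(D) = {A,B,D}; D in? yes
ancestors(A) = {A}; B in? no
ancestors(B) = {A,B}; E in? no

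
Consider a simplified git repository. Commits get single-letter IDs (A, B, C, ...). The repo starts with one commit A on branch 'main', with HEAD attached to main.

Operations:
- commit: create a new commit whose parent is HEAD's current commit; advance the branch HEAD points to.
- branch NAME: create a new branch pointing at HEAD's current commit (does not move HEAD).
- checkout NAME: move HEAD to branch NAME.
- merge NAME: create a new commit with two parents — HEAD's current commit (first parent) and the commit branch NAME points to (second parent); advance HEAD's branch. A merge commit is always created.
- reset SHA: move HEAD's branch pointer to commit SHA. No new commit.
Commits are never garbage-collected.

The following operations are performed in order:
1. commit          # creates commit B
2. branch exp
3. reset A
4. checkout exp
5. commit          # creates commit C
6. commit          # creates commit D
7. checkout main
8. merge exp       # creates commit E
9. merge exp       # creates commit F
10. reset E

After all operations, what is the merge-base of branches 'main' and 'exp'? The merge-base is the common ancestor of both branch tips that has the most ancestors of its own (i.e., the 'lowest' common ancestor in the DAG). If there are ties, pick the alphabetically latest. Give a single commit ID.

After op 1 (commit): HEAD=main@B [main=B]
After op 2 (branch): HEAD=main@B [exp=B main=B]
After op 3 (reset): HEAD=main@A [exp=B main=A]
After op 4 (checkout): HEAD=exp@B [exp=B main=A]
After op 5 (commit): HEAD=exp@C [exp=C main=A]
After op 6 (commit): HEAD=exp@D [exp=D main=A]
After op 7 (checkout): HEAD=main@A [exp=D main=A]
After op 8 (merge): HEAD=main@E [exp=D main=E]
After op 9 (merge): HEAD=main@F [exp=D main=F]
After op 10 (reset): HEAD=main@E [exp=D main=E]
ancestors(main=E): ['A', 'B', 'C', 'D', 'E']
ancestors(exp=D): ['A', 'B', 'C', 'D']
common: ['A', 'B', 'C', 'D']

Answer: D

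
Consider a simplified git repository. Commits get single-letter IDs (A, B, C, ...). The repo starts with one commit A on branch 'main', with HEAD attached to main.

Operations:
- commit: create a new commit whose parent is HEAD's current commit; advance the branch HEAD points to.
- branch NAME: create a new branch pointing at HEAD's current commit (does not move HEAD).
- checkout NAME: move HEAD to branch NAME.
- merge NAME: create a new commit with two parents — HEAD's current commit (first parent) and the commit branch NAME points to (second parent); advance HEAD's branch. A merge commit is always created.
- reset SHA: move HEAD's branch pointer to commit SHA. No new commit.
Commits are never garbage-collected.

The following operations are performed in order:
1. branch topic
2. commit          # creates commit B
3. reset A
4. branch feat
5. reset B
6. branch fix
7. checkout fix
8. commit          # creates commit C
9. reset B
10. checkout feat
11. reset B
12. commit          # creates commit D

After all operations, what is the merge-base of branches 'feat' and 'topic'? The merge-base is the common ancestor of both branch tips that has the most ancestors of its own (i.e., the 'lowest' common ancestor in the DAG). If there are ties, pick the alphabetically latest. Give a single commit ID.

Answer: A

Derivation:
After op 1 (branch): HEAD=main@A [main=A topic=A]
After op 2 (commit): HEAD=main@B [main=B topic=A]
After op 3 (reset): HEAD=main@A [main=A topic=A]
After op 4 (branch): HEAD=main@A [feat=A main=A topic=A]
After op 5 (reset): HEAD=main@B [feat=A main=B topic=A]
After op 6 (branch): HEAD=main@B [feat=A fix=B main=B topic=A]
After op 7 (checkout): HEAD=fix@B [feat=A fix=B main=B topic=A]
After op 8 (commit): HEAD=fix@C [feat=A fix=C main=B topic=A]
After op 9 (reset): HEAD=fix@B [feat=A fix=B main=B topic=A]
After op 10 (checkout): HEAD=feat@A [feat=A fix=B main=B topic=A]
After op 11 (reset): HEAD=feat@B [feat=B fix=B main=B topic=A]
After op 12 (commit): HEAD=feat@D [feat=D fix=B main=B topic=A]
ancestors(feat=D): ['A', 'B', 'D']
ancestors(topic=A): ['A']
common: ['A']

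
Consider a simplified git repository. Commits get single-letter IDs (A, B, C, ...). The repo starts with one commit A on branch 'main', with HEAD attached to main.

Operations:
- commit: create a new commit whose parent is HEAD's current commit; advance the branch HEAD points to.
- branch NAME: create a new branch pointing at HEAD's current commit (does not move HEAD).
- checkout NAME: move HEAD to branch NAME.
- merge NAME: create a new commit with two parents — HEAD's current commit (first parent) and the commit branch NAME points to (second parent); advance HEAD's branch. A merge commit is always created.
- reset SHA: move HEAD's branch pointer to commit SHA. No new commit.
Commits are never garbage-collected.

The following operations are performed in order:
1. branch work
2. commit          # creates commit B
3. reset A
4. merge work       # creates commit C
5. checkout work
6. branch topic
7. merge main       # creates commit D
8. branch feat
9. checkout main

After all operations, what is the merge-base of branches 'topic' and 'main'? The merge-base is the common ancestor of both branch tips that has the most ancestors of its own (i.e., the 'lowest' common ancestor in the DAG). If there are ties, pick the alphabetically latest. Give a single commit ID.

After op 1 (branch): HEAD=main@A [main=A work=A]
After op 2 (commit): HEAD=main@B [main=B work=A]
After op 3 (reset): HEAD=main@A [main=A work=A]
After op 4 (merge): HEAD=main@C [main=C work=A]
After op 5 (checkout): HEAD=work@A [main=C work=A]
After op 6 (branch): HEAD=work@A [main=C topic=A work=A]
After op 7 (merge): HEAD=work@D [main=C topic=A work=D]
After op 8 (branch): HEAD=work@D [feat=D main=C topic=A work=D]
After op 9 (checkout): HEAD=main@C [feat=D main=C topic=A work=D]
ancestors(topic=A): ['A']
ancestors(main=C): ['A', 'C']
common: ['A']

Answer: A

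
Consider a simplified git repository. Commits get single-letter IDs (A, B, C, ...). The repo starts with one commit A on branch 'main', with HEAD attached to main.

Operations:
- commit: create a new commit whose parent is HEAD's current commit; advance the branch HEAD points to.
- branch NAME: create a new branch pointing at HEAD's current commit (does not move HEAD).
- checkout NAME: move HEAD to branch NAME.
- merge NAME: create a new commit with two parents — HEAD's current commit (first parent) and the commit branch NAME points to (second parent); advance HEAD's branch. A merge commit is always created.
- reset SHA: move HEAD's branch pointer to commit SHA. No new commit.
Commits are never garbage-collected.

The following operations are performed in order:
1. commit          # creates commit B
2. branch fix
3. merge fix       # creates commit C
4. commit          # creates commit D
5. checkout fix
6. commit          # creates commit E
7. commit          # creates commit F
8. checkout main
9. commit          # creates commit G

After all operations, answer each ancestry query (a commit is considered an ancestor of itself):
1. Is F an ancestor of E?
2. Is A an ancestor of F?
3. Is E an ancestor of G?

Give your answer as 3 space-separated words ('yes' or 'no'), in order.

After op 1 (commit): HEAD=main@B [main=B]
After op 2 (branch): HEAD=main@B [fix=B main=B]
After op 3 (merge): HEAD=main@C [fix=B main=C]
After op 4 (commit): HEAD=main@D [fix=B main=D]
After op 5 (checkout): HEAD=fix@B [fix=B main=D]
After op 6 (commit): HEAD=fix@E [fix=E main=D]
After op 7 (commit): HEAD=fix@F [fix=F main=D]
After op 8 (checkout): HEAD=main@D [fix=F main=D]
After op 9 (commit): HEAD=main@G [fix=F main=G]
ancestors(E) = {A,B,E}; F in? no
ancestors(F) = {A,B,E,F}; A in? yes
ancestors(G) = {A,B,C,D,G}; E in? no

Answer: no yes no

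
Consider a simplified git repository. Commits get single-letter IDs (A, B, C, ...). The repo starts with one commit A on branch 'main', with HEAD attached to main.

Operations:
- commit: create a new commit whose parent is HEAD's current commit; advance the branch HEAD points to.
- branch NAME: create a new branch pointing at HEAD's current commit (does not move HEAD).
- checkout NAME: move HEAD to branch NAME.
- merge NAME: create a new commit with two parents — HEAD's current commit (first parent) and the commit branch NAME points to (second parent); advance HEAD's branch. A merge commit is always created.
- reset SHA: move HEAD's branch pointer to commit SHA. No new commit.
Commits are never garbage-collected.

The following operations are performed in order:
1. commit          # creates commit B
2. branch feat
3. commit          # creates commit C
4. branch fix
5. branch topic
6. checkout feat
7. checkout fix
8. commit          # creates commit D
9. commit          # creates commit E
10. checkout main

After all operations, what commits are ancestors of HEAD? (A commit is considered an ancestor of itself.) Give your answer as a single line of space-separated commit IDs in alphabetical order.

After op 1 (commit): HEAD=main@B [main=B]
After op 2 (branch): HEAD=main@B [feat=B main=B]
After op 3 (commit): HEAD=main@C [feat=B main=C]
After op 4 (branch): HEAD=main@C [feat=B fix=C main=C]
After op 5 (branch): HEAD=main@C [feat=B fix=C main=C topic=C]
After op 6 (checkout): HEAD=feat@B [feat=B fix=C main=C topic=C]
After op 7 (checkout): HEAD=fix@C [feat=B fix=C main=C topic=C]
After op 8 (commit): HEAD=fix@D [feat=B fix=D main=C topic=C]
After op 9 (commit): HEAD=fix@E [feat=B fix=E main=C topic=C]
After op 10 (checkout): HEAD=main@C [feat=B fix=E main=C topic=C]

Answer: A B C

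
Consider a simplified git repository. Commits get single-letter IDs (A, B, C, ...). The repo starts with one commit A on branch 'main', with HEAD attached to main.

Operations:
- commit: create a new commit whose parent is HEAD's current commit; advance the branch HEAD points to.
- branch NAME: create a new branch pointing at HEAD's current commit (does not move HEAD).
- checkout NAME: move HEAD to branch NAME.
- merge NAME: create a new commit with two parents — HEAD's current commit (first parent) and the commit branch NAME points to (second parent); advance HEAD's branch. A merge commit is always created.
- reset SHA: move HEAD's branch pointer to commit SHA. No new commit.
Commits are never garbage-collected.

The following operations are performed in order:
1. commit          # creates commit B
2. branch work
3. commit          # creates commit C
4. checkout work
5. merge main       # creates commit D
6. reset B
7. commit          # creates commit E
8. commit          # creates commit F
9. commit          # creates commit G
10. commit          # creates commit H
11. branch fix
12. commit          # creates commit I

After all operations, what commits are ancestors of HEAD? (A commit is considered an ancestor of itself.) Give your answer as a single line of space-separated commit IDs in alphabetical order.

Answer: A B E F G H I

Derivation:
After op 1 (commit): HEAD=main@B [main=B]
After op 2 (branch): HEAD=main@B [main=B work=B]
After op 3 (commit): HEAD=main@C [main=C work=B]
After op 4 (checkout): HEAD=work@B [main=C work=B]
After op 5 (merge): HEAD=work@D [main=C work=D]
After op 6 (reset): HEAD=work@B [main=C work=B]
After op 7 (commit): HEAD=work@E [main=C work=E]
After op 8 (commit): HEAD=work@F [main=C work=F]
After op 9 (commit): HEAD=work@G [main=C work=G]
After op 10 (commit): HEAD=work@H [main=C work=H]
After op 11 (branch): HEAD=work@H [fix=H main=C work=H]
After op 12 (commit): HEAD=work@I [fix=H main=C work=I]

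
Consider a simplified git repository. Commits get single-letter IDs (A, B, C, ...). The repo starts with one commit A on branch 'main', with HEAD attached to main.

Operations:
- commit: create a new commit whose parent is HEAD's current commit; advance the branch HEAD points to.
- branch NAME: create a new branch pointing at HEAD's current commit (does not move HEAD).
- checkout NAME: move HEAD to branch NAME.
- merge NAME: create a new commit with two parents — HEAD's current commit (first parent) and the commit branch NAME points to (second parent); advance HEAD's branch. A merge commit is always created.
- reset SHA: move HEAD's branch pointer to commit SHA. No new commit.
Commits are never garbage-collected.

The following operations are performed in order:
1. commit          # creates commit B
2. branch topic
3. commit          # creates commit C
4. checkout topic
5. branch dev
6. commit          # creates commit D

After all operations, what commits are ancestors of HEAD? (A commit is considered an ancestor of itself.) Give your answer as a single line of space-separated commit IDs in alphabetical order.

After op 1 (commit): HEAD=main@B [main=B]
After op 2 (branch): HEAD=main@B [main=B topic=B]
After op 3 (commit): HEAD=main@C [main=C topic=B]
After op 4 (checkout): HEAD=topic@B [main=C topic=B]
After op 5 (branch): HEAD=topic@B [dev=B main=C topic=B]
After op 6 (commit): HEAD=topic@D [dev=B main=C topic=D]

Answer: A B D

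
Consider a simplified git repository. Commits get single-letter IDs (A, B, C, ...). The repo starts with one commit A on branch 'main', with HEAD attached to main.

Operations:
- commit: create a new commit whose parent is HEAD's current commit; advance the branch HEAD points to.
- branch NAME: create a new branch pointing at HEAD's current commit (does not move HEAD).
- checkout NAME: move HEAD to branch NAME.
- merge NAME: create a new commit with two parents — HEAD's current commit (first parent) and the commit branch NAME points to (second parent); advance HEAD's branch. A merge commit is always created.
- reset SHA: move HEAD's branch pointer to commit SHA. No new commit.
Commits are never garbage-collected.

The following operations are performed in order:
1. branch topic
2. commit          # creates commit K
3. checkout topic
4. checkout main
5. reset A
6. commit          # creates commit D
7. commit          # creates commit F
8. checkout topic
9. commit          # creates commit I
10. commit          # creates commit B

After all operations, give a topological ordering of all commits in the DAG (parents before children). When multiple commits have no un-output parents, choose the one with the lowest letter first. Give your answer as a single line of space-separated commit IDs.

Answer: A D F I B K

Derivation:
After op 1 (branch): HEAD=main@A [main=A topic=A]
After op 2 (commit): HEAD=main@K [main=K topic=A]
After op 3 (checkout): HEAD=topic@A [main=K topic=A]
After op 4 (checkout): HEAD=main@K [main=K topic=A]
After op 5 (reset): HEAD=main@A [main=A topic=A]
After op 6 (commit): HEAD=main@D [main=D topic=A]
After op 7 (commit): HEAD=main@F [main=F topic=A]
After op 8 (checkout): HEAD=topic@A [main=F topic=A]
After op 9 (commit): HEAD=topic@I [main=F topic=I]
After op 10 (commit): HEAD=topic@B [main=F topic=B]
commit A: parents=[]
commit B: parents=['I']
commit D: parents=['A']
commit F: parents=['D']
commit I: parents=['A']
commit K: parents=['A']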